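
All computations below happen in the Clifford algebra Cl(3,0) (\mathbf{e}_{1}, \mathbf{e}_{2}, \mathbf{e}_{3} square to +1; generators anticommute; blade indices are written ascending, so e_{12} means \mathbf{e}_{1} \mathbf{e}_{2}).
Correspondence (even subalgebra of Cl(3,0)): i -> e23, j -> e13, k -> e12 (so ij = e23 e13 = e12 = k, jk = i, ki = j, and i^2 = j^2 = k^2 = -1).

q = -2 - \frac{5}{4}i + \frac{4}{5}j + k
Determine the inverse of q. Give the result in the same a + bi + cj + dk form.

In blades: q = -2 + e_{12} + \frac{4}{5} e_{13} - \frac{5}{4} e_{23}.
With qbar = -2 - e_{12} - \frac{4}{5} e_{13} + \frac{5}{4} e_{23} (scalar fixed, mapped units negated), q qbar = \frac{2881}{400} (the sum of squared coefficients), so q^-1 = qbar / (\frac{2881}{400}) = -\frac{800}{2881} - \frac{400}{2881} e_{12} - \frac{320}{2881} e_{13} + \frac{500}{2881} e_{23}; translating back:
Answer: -\frac{800}{2881} + \frac{500}{2881}i - \frac{320}{2881}j - \frac{400}{2881}k


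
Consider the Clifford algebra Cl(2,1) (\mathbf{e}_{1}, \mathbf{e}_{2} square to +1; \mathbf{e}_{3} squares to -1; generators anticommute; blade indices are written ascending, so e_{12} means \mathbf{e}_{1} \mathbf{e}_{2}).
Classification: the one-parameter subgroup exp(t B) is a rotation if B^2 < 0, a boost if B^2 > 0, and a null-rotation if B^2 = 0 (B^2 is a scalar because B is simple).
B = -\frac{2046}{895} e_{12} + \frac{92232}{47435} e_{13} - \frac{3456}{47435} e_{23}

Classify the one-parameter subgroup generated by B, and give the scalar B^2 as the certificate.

B^2 term by term: the squares give (-\frac{2046}{895})^2*(e_{12})^2 + (\frac{92232}{47435})^2*(e_{13})^2 + (-\frac{3456}{47435})^2*(e_{23})^2 = \frac{4186116}{801025}*(-1) + \frac{8506741824}{2250079225}*(+1) + \frac{11943936}{2250079225}*(+1) = -\frac{36}{25} (each basis 2-blade squares to minus the product of its generators' squares); cross terms between blades sharing an index anticommute and cancel. So B^2 = -\frac{36}{25}.
Answer: rotation, certificate B^2 = -\frac{36}{25}. The scalar -\frac{36}{25} is the complete invariant here: its sign names the subgroup type.


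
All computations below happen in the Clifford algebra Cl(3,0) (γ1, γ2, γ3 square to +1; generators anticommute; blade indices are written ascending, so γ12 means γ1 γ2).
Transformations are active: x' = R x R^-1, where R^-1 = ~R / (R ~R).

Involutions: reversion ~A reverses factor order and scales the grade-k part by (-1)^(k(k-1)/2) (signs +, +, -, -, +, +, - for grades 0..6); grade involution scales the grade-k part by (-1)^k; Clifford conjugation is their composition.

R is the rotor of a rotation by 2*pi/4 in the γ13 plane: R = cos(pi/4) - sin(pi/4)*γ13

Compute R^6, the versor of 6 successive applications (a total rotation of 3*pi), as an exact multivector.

Half-angle bookkeeping: 6 applications in γ13 add up to rotor phase 6*pi/4 = 3*pi/2, so R^6 = cos(3*pi/2) - sin(3*pi/2)*γ13.
cos(3*pi/2) = 0 and sin(3*pi/2) = -1, so R^6 = γ13. The net rotation is 1*pi (after discarding 1 full turn, each of which contributes a factor -1 to the rotor); the rotor keeps the half-angle phase exactly.
Answer: γ13


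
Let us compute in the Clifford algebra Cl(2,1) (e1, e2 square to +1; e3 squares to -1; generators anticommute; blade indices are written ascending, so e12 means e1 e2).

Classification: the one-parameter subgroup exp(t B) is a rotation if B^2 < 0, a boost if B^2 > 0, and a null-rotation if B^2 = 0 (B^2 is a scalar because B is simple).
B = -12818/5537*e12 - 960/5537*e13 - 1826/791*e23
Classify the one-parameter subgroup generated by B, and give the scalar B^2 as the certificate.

B^2 term by term: the squares give (-12818/5537)^2*(e12)^2 + (-960/5537)^2*(e13)^2 + (-1826/791)^2*(e23)^2 = 164301124/30658369*(-1) + 921600/30658369*(+1) + 3334276/625681*(+1) = 0 (each basis 2-blade squares to minus the product of its generators' squares); cross terms between blades sharing an index anticommute and cancel. So B^2 = 0.
Answer: null-rotation, certificate B^2 = 0. Certificate logic: 0 is a conjugation-invariant scalar, so its sign fixes rotation versus boost versus null-rotation outright.


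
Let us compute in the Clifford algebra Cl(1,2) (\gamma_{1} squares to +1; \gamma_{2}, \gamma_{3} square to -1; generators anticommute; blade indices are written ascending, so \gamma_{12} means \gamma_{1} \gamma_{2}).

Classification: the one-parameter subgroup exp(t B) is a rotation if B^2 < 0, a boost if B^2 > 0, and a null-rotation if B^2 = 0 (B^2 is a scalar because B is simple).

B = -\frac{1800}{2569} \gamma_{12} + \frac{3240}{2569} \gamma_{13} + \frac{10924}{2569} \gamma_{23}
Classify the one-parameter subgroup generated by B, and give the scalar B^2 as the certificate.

B^2 term by term: the squares give (-\frac{1800}{2569})^2*(\gamma_{12})^2 + (\frac{3240}{2569})^2*(\gamma_{13})^2 + (\frac{10924}{2569})^2*(\gamma_{23})^2 = \frac{3240000}{6599761}*(+1) + \frac{10497600}{6599761}*(+1) + \frac{119333776}{6599761}*(-1) = -16 (each basis 2-blade squares to minus the product of its generators' squares); cross terms between blades sharing an index anticommute and cancel. So B^2 = -16.
Answer: rotation, certificate B^2 = -16. The invariant at work: B^2 = -16 is unchanged by conjugation, hence its sign classifies the subgroup whatever basis B is written in.


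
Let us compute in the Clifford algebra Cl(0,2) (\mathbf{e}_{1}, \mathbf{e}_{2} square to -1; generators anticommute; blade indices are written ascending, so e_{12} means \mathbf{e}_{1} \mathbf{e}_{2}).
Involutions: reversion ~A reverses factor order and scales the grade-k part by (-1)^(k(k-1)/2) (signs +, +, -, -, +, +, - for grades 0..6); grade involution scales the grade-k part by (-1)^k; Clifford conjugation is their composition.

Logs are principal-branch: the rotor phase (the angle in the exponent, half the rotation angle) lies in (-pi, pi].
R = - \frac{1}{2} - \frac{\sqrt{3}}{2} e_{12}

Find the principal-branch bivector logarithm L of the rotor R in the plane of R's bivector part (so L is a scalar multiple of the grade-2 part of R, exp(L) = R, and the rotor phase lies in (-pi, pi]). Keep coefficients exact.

The scalar part of R is - \frac{1}{2}, and that scalar determines the rotor phase on the principal branch; recovering the unit plane as bivector-part over sine of the phase gives L = phase * plane.
Concretely: cos(phase) = - \frac{1}{2} gives phase = ±\frac{2 \pi}{3}, and since phase/sin(phase) is even the sign is immaterial: L = (phase/sin(phase)) * <R>_2 = (\frac{4 \sqrt{3} \pi}{9}) * <R>_2.
Answer: - \frac{2 \pi}{3} e_{12}


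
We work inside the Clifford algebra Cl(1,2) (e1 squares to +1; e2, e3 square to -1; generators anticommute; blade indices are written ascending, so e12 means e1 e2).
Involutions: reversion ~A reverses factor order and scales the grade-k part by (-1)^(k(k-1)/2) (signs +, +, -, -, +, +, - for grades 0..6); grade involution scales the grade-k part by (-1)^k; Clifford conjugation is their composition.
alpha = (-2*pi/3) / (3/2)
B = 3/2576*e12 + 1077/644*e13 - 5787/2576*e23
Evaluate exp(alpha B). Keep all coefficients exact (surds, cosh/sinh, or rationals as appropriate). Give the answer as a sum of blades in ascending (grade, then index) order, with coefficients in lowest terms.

B^2 term by term: the squares give (3/2576)^2*(e12)^2 + (1077/644)^2*(e13)^2 + (-5787/2576)^2*(e23)^2 = 9/6635776*(+1) + 1159929/414736*(+1) + 33489369/6635776*(-1) = -9/4 (each basis 2-blade squares to minus the product of its generators' squares); cross terms between blades sharing an index anticommute and cancel. So B^2 = -9/4.
B^2 = -9/4 — since the square is negative, the closed form is circular: l = 3/2, alpha*l = -2*pi/3, so exp(alpha B) = cos(-2*pi/3) + (sin(-2*pi/3)/(3/2))*B = -1/2 + (-sqrt(3)/3)*B.
Answer: -1/2 - sqrt(3)/2576*e12 - 359*sqrt(3)/644*e13 + 1929*sqrt(3)/2576*e23


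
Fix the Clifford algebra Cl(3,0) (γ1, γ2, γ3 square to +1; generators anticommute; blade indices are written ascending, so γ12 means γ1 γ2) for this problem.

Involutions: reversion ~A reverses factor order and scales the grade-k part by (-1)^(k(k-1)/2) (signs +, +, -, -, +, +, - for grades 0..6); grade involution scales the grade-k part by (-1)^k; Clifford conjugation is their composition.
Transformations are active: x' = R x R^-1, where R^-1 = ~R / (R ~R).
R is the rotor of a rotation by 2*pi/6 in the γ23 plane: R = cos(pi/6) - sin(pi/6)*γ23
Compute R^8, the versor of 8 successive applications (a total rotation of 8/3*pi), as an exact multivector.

The rotor phase is half the rotation angle and phases add under composition, so 8 steps in the γ23 plane accumulate phase 8*(pi/6) = 4*pi/3: R^8 = cos(4*pi/3) - sin(4*pi/3)*γ23.
cos(4*pi/3) = -1/2 and sin(4*pi/3) = -sqrt(3)/2, so R^8 = -1/2 + sqrt(3)/2*γ23. The net rotation is 2/3*pi (after discarding 1 full turn, each of which contributes a factor -1 to the rotor); the rotor keeps the half-angle phase exactly.
Answer: -1/2 + sqrt(3)/2*γ23


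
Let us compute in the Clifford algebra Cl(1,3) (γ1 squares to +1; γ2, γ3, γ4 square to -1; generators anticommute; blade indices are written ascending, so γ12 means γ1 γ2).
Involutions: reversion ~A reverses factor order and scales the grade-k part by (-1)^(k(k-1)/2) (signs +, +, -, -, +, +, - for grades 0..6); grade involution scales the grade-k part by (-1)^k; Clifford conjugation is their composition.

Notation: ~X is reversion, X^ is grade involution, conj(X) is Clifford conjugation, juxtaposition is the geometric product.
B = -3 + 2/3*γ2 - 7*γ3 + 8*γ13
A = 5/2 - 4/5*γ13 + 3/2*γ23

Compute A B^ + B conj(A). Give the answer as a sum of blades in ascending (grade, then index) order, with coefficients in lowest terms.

first term: -139/10 + 28/5*γ1 - 73/6*γ2 + 33/2*γ3 - 12*γ12 + 112/5*γ13 - 9/2*γ23 - 8/15*γ123
second term: -11/10 - 28/5*γ1 + 73/6*γ2 - 33/2*γ3 - 12*γ12 + 88/5*γ13 + 9/2*γ23 - 8/15*γ123
Answer: -15 - 24*γ12 + 40*γ13 - 16/15*γ123


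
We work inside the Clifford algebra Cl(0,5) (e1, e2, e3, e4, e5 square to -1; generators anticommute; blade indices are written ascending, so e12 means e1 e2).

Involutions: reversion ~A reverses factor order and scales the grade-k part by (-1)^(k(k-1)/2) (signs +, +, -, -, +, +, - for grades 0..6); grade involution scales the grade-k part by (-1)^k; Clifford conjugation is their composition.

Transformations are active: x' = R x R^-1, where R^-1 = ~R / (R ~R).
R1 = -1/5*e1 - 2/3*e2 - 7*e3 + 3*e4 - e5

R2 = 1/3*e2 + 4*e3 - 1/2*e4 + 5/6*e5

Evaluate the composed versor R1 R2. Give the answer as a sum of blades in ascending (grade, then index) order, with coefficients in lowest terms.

Distribute over the terms of R2 (each basis-blade product reordered to ascending indices, repeated generators contracted through their squares):
R1 (1/3*e2) = 2/9 - 1/15*e12 + 7/3*e23 - e24 + 1/3*e25
R1 (4*e3) = 28 - 4/5*e13 - 8/3*e23 - 12*e34 + 4*e35
R1 (-1/2*e4) = 3/2 + 1/10*e14 + 1/3*e24 + 7/2*e34 - 1/2*e45
R1 (5/6*e5) = 5/6 - 1/6*e15 - 5/9*e25 - 35/6*e35 + 5/2*e45
Summing the partial products and collecting blades:
Answer: 275/9 - 1/15*e12 - 4/5*e13 + 1/10*e14 - 1/6*e15 - 1/3*e23 - 2/3*e24 - 2/9*e25 - 17/2*e34 - 11/6*e35 + 2*e45


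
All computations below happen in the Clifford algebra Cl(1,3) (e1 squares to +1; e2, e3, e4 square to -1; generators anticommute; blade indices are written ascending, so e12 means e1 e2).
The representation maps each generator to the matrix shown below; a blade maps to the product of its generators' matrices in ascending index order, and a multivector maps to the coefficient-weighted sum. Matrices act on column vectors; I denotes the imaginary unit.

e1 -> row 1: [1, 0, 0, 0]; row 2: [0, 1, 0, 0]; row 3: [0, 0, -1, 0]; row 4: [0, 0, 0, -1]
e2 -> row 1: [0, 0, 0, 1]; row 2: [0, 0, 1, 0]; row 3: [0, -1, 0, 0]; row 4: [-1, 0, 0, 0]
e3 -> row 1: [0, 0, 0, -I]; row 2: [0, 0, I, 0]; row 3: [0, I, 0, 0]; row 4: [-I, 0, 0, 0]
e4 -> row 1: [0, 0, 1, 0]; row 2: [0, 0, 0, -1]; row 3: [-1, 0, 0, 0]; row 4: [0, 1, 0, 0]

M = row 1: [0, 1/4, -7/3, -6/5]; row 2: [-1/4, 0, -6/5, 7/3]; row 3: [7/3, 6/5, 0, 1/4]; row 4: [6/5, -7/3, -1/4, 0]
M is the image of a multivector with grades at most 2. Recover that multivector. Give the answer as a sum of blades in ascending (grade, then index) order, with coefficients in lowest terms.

Method: the blade images are trace-orthogonal — tr(rho(e_A) rho(e_B)^-1) = 4 if A = B and 0 otherwise — and rho(e_A)^-1 = (e_A)^2 * rho(e_A) with (e_A)^2 = +1 or -1, so the coefficient of e_A in the preimage is (e_A)^2 * tr(M rho(e_A))/4.
Nonzero projections over blades of grade <= 2: e2: (e2)^2 = -1, tr(M rho(e2)) = 24/5, coefficient -6/5; e4: (e4)^2 = -1, tr(M rho(e4)) = 28/3, coefficient -7/3; e24: (e24)^2 = -1, tr(M rho(e24)) = -1, coefficient 1/4. Every other blade of grade <= 2 projects to 0.
Answer: -6/5*e2 - 7/3*e4 + 1/4*e24


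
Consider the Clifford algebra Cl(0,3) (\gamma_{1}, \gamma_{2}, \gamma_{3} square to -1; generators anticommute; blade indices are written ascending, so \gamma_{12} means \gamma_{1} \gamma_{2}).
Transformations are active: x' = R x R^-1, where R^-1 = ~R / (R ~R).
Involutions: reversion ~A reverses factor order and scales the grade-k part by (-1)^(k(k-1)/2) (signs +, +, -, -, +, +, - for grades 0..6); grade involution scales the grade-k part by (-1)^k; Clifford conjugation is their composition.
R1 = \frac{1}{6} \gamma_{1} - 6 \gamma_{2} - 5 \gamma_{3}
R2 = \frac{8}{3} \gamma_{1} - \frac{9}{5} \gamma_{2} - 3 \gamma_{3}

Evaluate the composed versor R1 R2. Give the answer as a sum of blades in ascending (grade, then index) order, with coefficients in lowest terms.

Distribute over the terms of R1 (each basis-blade product reordered to ascending indices, repeated generators contracted through their squares):
(\frac{1}{6} \gamma_{1}) R2 = -\frac{4}{9} - \frac{3}{10} \gamma_{12} - \frac{1}{2} \gamma_{13}
(-6 \gamma_{2}) R2 = -\frac{54}{5} + 16 \gamma_{12} + 18 \gamma_{23}
(-5 \gamma_{3}) R2 = -15 + \frac{40}{3} \gamma_{13} - 9 \gamma_{23}
Summing the partial products and collecting blades:
Answer: -\frac{1181}{45} + \frac{157}{10} \gamma_{12} + \frac{77}{6} \gamma_{13} + 9 \gamma_{23}


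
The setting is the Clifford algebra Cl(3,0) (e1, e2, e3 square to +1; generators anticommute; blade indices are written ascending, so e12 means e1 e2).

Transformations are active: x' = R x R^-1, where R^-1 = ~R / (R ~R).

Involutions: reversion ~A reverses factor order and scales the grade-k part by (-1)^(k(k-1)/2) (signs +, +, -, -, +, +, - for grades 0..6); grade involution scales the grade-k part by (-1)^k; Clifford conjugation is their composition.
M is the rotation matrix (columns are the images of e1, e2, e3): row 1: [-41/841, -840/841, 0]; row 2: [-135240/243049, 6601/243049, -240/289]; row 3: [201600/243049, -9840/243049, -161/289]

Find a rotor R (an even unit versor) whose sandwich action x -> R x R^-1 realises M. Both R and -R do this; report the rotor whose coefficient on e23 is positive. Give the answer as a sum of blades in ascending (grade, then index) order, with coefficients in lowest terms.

Method: write R = a + b12*e12 + b13*e13 + b23*e23 with a^2 + b12^2 + b13^2 + b23^2 = 1 (so R^-1 = ~R). Expanding the columns R e_j ~R gives tr M = 4a^2 - 1 and, from the antisymmetric part, M21 - M12 = -4a*b12, M13 - M31 = 4a*b13, M32 - M23 = -4a*b23.
Here tr M = -140649/243049, so a^2 = (1 + tr M)/4 = 25600/243049 and a = ±160/493. Taking a = 160/493: M21 - M12 = 107520/243049, M13 - M31 = -201600/243049, M32 - M23 = 192000/243049, giving b12 = -168/493, b13 = -315/493, b23 = -300/493, i.e. R = 160/493 - 168/493*e12 - 315/493*e13 - 300/493*e23.
Its e23 coefficient is negative, so report the other preimage -R.
Answer: -160/493 + 168/493*e12 + 315/493*e13 + 300/493*e23. Why the constraint matters: R and -R act identically through the sandwich — M has trace -140649/243049 either way — so only the sign condition on e23 picks one of the two preimages.


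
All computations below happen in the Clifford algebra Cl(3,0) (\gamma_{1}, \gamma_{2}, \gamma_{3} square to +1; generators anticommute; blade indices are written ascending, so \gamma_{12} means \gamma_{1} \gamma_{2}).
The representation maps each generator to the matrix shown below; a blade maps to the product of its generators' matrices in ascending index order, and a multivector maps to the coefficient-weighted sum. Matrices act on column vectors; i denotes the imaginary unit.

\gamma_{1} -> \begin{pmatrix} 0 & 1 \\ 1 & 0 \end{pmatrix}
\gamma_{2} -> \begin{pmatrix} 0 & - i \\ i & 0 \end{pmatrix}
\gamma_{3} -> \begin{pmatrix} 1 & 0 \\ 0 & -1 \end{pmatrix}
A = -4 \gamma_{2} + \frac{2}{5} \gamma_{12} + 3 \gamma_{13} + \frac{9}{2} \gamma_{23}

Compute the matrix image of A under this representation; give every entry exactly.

Bivector images (products of the table entries): rho(\gamma_{12}) = rho(\gamma_{1})rho(\gamma_{2}) = \begin{pmatrix} i & 0 \\ 0 & - i \end{pmatrix}; rho(\gamma_{13}) = rho(\gamma_{1})rho(\gamma_{3}) = \begin{pmatrix} 0 & -1 \\ 1 & 0 \end{pmatrix}; rho(\gamma_{23}) = rho(\gamma_{2})rho(\gamma_{3}) = \begin{pmatrix} 0 & i \\ i & 0 \end{pmatrix}.
M = (-4)*rho(\gamma_{2}) + (\frac{2}{5})*rho(\gamma_{12}) + (3)*rho(\gamma_{13}) + (\frac{9}{2})*rho(\gamma_{23}), summed entrywise:
Answer: \begin{pmatrix} \frac{2 i}{5} & -3 + \frac{17 i}{2} \\ 3 + \frac{i}{2} & - \frac{2 i}{5} \end{pmatrix}


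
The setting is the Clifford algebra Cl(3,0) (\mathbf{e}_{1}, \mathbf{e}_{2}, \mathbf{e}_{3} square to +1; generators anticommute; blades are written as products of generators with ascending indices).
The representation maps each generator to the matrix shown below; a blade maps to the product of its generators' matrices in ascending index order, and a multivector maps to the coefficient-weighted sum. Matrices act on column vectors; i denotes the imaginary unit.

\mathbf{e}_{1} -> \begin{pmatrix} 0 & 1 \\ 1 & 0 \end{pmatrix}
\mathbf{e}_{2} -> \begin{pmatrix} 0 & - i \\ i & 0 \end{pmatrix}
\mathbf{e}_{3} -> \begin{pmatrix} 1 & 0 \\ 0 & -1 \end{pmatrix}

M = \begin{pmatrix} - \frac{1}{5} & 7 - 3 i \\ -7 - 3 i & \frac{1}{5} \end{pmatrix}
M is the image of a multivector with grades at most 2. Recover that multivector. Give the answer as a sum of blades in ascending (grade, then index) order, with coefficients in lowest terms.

Method: 1, rho(e_{1}), rho(e_{2}), rho(e_{3}) form a trace-orthogonal basis of the 2x2 complex matrices (tr(X Y) = 2 if X = Y, else 0), so M = m0*1 + m1*rho(e_{1}) + m2*rho(e_{2}) + m3*rho(e_{3}) with m0 = tr(M)/2 = 0, m1 = tr(M rho(e_{1}))/2 = - 3 i, m2 = tr(M rho(e_{2}))/2 = 7 i, m3 = tr(M rho(e_{3}))/2 = - \frac{1}{5}.
Multiplying table entries, the bivector images are rho(e_{1} e_{2}) = i*rho(e_{3}), rho(e_{1} e_{3}) = -i*rho(e_{2}), rho(e_{2} e_{3}) = i*rho(e_{1}); with real blade coefficients the real parts of m0..m3 are the coefficients of 1, e_{1}, e_{2}, e_{3} and the imaginary parts give the bivectors (e_{2} e_{3}: Im m1, e_{1} e_{3}: -Im m2, e_{1} e_{2}: Im m3).
Answer: -\frac{1}{5} e_{3} - 7 e_{1} e_{3} - 3 e_{2} e_{3}


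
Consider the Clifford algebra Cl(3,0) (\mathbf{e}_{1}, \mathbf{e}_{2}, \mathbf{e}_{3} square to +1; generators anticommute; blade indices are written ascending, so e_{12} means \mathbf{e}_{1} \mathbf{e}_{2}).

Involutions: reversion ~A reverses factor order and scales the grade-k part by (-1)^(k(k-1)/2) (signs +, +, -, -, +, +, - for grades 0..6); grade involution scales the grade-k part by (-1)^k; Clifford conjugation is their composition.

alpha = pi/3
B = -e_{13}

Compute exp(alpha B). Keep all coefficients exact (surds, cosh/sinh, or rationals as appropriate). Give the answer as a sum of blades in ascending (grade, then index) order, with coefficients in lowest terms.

B^2 = (-1)^2*(e_{13})^2 = 1*(-1) = -1 (a basis 2-blade squares to minus the product of its generators' squares).
B^2 = -1 — a negative square means the series sums to a rotation: l = 1, alpha*l = \frac{\pi}{3}, so exp(alpha B) = cos(\frac{\pi}{3}) + (sin(\frac{\pi}{3})/1)*B = \frac{1}{2} + (\frac{\sqrt{3}}{2})*B.
Answer: \frac{1}{2} - \frac{\sqrt{3}}{2} e_{13}


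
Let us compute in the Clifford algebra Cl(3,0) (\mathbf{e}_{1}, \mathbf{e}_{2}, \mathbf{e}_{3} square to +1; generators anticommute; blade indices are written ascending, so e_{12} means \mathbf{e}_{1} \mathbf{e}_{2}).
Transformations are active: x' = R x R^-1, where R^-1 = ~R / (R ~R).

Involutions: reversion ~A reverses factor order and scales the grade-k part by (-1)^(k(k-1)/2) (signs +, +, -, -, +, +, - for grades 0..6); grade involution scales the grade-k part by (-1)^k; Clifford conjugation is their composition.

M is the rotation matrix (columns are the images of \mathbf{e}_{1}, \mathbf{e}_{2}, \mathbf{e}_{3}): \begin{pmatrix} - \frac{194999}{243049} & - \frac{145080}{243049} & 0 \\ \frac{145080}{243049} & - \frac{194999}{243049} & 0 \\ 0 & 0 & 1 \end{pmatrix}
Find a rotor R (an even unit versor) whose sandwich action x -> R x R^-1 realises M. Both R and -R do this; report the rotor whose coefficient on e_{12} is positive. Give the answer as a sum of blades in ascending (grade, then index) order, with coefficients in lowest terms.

Method: write R = a + b12*e_{12} + b13*e_{13} + b23*e_{23} with a^2 + b12^2 + b13^2 + b23^2 = 1 (so R^-1 = ~R). Expanding the columns R e_j ~R gives tr M = 4a^2 - 1 and, from the antisymmetric part, M21 - M12 = -4a*b12, M13 - M31 = 4a*b13, M32 - M23 = -4a*b23.
Here tr M = -\frac{146949}{243049}, so a^2 = (1 + tr M)/4 = \frac{24025}{243049} and a = ±\frac{155}{493}. Taking a = \frac{155}{493}: M21 - M12 = \frac{290160}{243049}, M13 - M31 = 0, M32 - M23 = 0, giving b12 = -\frac{468}{493}, b13 = 0, b23 = 0, i.e. R = \frac{155}{493} - \frac{468}{493} e_{12}.
Its e_{12} coefficient is negative, so report the other preimage -R.
Answer: -\frac{155}{493} + \frac{468}{493} e_{12}. Uniqueness: Spin(3) -> SO(3) maps R and -R to the same rotation of trace -\frac{146949}{243049}; fixing the sign of the e_{12} coefficient removes the ambiguity.


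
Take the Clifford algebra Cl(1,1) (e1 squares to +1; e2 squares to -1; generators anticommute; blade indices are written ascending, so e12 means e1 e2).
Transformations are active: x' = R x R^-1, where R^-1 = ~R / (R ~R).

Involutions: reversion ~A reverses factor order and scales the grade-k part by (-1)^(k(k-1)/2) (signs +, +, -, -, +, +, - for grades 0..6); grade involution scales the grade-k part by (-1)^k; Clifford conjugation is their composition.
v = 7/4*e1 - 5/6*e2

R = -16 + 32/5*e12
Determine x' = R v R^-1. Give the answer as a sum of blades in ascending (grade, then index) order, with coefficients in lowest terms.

~R = -16 - 32/5*e12, and R ~R = 5376/25, so R^-1 = ~R / (5376/25).
R v = -68/3*e1 + 32/15*e2
Answer: 409/252*e1 + 65/126*e2


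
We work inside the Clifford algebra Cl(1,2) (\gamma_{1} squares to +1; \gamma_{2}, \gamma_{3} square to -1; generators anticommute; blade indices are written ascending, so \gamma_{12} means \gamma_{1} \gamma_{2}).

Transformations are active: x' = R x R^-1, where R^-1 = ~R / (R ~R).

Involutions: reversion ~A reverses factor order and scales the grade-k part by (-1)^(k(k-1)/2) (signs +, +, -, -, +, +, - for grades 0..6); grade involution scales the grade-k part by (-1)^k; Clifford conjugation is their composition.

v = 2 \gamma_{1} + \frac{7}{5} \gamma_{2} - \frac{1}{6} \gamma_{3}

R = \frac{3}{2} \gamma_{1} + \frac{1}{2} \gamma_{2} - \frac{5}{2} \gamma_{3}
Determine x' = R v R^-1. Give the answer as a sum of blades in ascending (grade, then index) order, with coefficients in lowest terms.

~R = \frac{3}{2} \gamma_{1} + \frac{1}{2} \gamma_{2} - \frac{5}{2} \gamma_{3}, and R ~R = -\frac{17}{4}, so R^-1 = ~R / (-\frac{17}{4}).
R v = \frac{113}{60} + \frac{11}{10} \gamma_{12} + \frac{19}{4} \gamma_{13} + \frac{41}{12} \gamma_{23}
Answer: -\frac{283}{85} \gamma_{1} - \frac{94}{51} \gamma_{2} + \frac{81}{34} \gamma_{3}


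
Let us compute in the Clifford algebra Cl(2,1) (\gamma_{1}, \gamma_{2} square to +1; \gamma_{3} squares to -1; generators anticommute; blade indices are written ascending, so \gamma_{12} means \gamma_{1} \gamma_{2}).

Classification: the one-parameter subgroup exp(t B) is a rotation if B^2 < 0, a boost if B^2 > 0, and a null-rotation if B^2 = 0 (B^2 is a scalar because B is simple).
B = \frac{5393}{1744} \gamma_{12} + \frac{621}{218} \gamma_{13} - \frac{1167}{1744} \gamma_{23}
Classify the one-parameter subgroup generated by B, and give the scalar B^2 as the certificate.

B^2 term by term: the squares give (\frac{5393}{1744})^2*(\gamma_{12})^2 + (\frac{621}{218})^2*(\gamma_{13})^2 + (-\frac{1167}{1744})^2*(\gamma_{23})^2 = \frac{29084449}{3041536}*(-1) + \frac{385641}{47524}*(+1) + \frac{1361889}{3041536}*(+1) = -1 (each basis 2-blade squares to minus the product of its generators' squares); cross terms between blades sharing an index anticommute and cancel. So B^2 = -1.
Answer: rotation, certificate B^2 = -1. The scalar -1 is the complete invariant here: its sign names the subgroup type.


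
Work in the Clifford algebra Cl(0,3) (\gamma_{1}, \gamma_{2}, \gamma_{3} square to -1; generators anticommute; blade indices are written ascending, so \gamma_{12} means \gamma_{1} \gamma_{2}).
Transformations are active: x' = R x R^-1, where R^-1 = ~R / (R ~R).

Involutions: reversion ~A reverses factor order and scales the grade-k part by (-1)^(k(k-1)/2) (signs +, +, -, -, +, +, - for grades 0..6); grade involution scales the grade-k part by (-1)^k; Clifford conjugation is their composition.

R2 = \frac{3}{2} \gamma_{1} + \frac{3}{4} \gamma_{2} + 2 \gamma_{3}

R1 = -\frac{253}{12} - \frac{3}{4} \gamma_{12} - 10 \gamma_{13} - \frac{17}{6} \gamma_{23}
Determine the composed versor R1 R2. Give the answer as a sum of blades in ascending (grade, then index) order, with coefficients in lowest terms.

Distribute over the terms of R2 (each basis-blade product reordered to ascending indices, repeated generators contracted through their squares):
R1 (\frac{3}{2} \gamma_{1}) = -\frac{253}{8} \gamma_{1} - \frac{9}{8} \gamma_{2} - 15 \gamma_{3} - \frac{17}{4} \gamma_{123}
R1 (\frac{3}{4} \gamma_{2}) = \frac{9}{16} \gamma_{1} - \frac{253}{16} \gamma_{2} - \frac{17}{8} \gamma_{3} + \frac{15}{2} \gamma_{123}
R1 (2 \gamma_{3}) = 20 \gamma_{1} + \frac{17}{3} \gamma_{2} - \frac{253}{6} \gamma_{3} - \frac{3}{2} \gamma_{123}
Summing the partial products and collecting blades:
Answer: -\frac{177}{16} \gamma_{1} - \frac{541}{48} \gamma_{2} - \frac{1423}{24} \gamma_{3} + \frac{7}{4} \gamma_{123}


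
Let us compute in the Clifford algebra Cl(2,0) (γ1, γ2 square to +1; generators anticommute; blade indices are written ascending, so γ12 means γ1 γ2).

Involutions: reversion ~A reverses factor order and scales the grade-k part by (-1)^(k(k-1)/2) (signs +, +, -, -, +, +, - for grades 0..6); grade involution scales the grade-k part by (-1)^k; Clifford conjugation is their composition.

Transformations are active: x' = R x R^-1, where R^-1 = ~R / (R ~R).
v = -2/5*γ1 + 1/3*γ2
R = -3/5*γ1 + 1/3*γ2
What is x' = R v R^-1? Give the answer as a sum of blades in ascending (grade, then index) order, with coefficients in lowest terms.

~R = -3/5*γ1 + 1/3*γ2, and R ~R = 106/225, so R^-1 = ~R / (106/225).
R v = 79/225 - 1/15*γ12
Answer: -131/265*γ1 + 26/159*γ2


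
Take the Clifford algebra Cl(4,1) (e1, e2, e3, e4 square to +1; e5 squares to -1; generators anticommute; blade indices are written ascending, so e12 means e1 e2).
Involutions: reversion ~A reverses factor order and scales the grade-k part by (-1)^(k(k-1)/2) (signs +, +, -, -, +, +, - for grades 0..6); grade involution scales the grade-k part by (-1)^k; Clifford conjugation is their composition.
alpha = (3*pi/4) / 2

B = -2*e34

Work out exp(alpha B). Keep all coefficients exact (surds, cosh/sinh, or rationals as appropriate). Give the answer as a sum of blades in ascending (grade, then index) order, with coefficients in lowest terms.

B^2 = (-2)^2*(e34)^2 = 4*(-1) = -4 (a basis 2-blade squares to minus the product of its generators' squares).
B^2 = -4 — B^2 < 0, so the exponential closes trigonometrically: l = 2, alpha*l = 3*pi/4, so exp(alpha B) = cos(3*pi/4) + (sin(3*pi/4)/2)*B = -sqrt(2)/2 + (sqrt(2)/4)*B.
Answer: -sqrt(2)/2 - sqrt(2)/2*e34


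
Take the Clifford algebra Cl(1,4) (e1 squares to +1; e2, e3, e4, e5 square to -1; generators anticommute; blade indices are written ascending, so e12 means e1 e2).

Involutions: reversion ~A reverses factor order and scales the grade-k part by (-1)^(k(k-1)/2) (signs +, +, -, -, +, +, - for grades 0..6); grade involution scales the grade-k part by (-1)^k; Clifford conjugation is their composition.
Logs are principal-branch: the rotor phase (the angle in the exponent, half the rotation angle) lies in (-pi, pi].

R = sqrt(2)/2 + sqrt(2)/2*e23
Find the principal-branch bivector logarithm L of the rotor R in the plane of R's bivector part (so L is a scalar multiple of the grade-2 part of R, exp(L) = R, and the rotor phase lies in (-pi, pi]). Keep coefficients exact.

The scalar part of R is sqrt(2)/2, and that scalar determines the rotor phase on the principal branch; recovering the unit plane as bivector-part over sine of the phase gives L = phase * plane.
Concretely: cos(phase) = sqrt(2)/2 gives phase = ±pi/4, and since phase/sin(phase) is even the sign is immaterial: L = (phase/sin(phase)) * <R>_2 = (sqrt(2)*pi/4) * <R>_2.
Answer: pi/4*e23


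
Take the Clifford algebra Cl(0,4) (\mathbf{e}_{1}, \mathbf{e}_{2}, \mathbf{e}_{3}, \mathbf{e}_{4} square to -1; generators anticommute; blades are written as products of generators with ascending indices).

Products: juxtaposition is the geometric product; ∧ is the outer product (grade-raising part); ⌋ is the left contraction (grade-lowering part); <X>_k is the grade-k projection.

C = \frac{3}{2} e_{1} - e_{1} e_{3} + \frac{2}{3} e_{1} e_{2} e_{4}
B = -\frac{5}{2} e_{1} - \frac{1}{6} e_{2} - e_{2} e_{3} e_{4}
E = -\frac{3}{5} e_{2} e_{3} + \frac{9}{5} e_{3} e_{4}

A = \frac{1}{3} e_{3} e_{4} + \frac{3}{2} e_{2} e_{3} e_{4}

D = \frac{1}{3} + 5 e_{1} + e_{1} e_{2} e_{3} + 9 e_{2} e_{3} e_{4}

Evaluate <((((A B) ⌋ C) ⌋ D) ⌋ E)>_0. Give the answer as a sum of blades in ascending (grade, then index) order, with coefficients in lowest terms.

step 1: -\frac{3}{2} + \frac{1}{3} e_{2} + \frac{1}{4} e_{3} e_{4} - \frac{5}{6} e_{1} e_{3} e_{4} - \frac{1}{18} e_{2} e_{3} e_{4} + \frac{15}{4} e_{1} e_{2} e_{3} e_{4}
step 2: -\frac{9}{4} e_{1} + \frac{3}{2} e_{1} e_{3} + \frac{2}{9} e_{1} e_{4} - e_{1} e_{2} e_{4}
step 3: \frac{45}{4} + \frac{3}{2} e_{2} + \frac{9}{4} e_{2} e_{3}
step 4: \frac{27}{20} + \frac{9}{10} e_{3} - \frac{27}{4} e_{2} e_{3} + \frac{81}{4} e_{3} e_{4}
step 5: \frac{27}{20}
Answer: \frac{27}{20}


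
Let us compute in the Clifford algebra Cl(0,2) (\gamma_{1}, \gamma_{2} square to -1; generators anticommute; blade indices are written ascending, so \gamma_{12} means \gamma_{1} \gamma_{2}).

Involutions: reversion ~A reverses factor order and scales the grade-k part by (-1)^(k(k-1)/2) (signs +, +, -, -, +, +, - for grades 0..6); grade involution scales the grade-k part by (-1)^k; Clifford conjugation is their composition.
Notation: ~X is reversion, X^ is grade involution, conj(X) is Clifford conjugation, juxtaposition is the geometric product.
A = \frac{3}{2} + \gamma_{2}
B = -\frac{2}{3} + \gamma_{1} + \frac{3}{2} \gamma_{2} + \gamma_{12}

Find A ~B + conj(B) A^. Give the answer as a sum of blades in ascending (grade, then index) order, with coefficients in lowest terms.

first term: -\frac{5}{2} + \frac{1}{2} \gamma_{1} + \frac{19}{12} \gamma_{2} - \frac{5}{2} \gamma_{12}
second term: -\frac{5}{2} - \frac{5}{2} \gamma_{1} - \frac{19}{12} \gamma_{2} - \frac{1}{2} \gamma_{12}
Answer: -5 - 2 \gamma_{1} - 3 \gamma_{12}


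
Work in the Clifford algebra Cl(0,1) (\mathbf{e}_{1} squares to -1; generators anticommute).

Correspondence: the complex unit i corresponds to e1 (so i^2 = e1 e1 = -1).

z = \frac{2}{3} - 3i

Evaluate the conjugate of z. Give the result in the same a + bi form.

In blades: z = \frac{2}{3} - 3 e_{1}.
Conjugation here is Clifford conjugation: the scalar is fixed and the grade-1 and grade-2 blades all flip sign, giving \frac{2}{3} + 3 e_{1}; translating back:
Answer: \frac{2}{3} + 3i


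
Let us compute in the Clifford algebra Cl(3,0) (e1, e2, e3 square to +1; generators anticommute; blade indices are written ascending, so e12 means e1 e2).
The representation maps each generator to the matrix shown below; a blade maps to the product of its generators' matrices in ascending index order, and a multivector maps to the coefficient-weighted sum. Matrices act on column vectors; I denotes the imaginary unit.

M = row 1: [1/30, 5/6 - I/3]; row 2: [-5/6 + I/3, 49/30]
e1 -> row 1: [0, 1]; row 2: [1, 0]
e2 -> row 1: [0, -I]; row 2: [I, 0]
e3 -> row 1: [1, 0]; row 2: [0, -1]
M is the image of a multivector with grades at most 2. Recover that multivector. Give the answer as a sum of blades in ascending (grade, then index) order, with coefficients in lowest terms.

Method: 1, rho(e1), rho(e2), rho(e3) form a trace-orthogonal basis of the 2x2 complex matrices (tr(X Y) = 2 if X = Y, else 0), so M = m0*1 + m1*rho(e1) + m2*rho(e2) + m3*rho(e3) with m0 = tr(M)/2 = 5/6, m1 = tr(M rho(e1))/2 = 0, m2 = tr(M rho(e2))/2 = 1/3 + 5*I/6, m3 = tr(M rho(e3))/2 = -4/5.
Multiplying table entries, the bivector images are rho(e12) = I*rho(e3), rho(e13) = -I*rho(e2), rho(e23) = I*rho(e1); with real blade coefficients the real parts of m0..m3 are the coefficients of 1, e1, e2, e3 and the imaginary parts give the bivectors (e23: Im m1, e13: -Im m2, e12: Im m3).
Answer: 5/6 + 1/3*e2 - 4/5*e3 - 5/6*e13


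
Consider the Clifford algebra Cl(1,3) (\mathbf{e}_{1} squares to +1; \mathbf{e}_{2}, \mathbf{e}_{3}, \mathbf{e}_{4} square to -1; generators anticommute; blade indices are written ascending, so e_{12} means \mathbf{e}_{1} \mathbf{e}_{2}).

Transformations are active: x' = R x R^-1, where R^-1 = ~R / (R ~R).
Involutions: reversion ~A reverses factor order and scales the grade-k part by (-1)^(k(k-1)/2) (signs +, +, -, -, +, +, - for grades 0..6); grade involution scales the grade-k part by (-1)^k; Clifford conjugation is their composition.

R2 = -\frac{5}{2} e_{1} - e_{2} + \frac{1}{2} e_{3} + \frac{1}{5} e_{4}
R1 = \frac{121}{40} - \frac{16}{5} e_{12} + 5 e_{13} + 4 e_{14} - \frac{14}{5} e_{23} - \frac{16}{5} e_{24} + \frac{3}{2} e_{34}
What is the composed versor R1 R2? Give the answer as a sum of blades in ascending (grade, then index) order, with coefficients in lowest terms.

Distribute over the terms of R2 (each basis-blade product reordered to ascending indices, repeated generators contracted through their squares):
R1 (-\frac{5}{2} e_{1}) = -\frac{121}{16} e_{1} - 8 e_{2} + \frac{25}{2} e_{3} + 10 e_{4} + 7 e_{123} + 8 e_{124} - \frac{15}{4} e_{134}
R1 (-e_{2}) = -\frac{16}{5} e_{1} - \frac{121}{40} e_{2} + \frac{14}{5} e_{3} + \frac{16}{5} e_{4} + 5 e_{123} + 4 e_{124} - \frac{3}{2} e_{234}
R1 (\frac{1}{2} e_{3}) = -\frac{5}{2} e_{1} + \frac{7}{5} e_{2} + \frac{121}{80} e_{3} + \frac{3}{4} e_{4} - \frac{8}{5} e_{123} - 2 e_{134} + \frac{8}{5} e_{234}
R1 (\frac{1}{5} e_{4}) = -\frac{4}{5} e_{1} + \frac{16}{25} e_{2} - \frac{3}{10} e_{3} + \frac{121}{200} e_{4} - \frac{16}{25} e_{124} + e_{134} - \frac{14}{25} e_{234}
Summing the partial products and collecting blades:
Answer: -\frac{225}{16} e_{1} - \frac{1797}{200} e_{2} + \frac{1321}{80} e_{3} + \frac{2911}{200} e_{4} + \frac{52}{5} e_{123} + \frac{284}{25} e_{124} - \frac{19}{4} e_{134} - \frac{23}{50} e_{234}


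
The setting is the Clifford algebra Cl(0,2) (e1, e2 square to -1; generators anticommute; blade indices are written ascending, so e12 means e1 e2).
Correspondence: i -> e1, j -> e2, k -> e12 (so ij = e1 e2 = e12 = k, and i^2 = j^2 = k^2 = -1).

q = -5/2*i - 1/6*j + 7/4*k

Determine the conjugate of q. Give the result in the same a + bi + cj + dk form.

In blades: q = -5/2*e1 - 1/6*e2 + 7/4*e12.
Conjugation here is Clifford conjugation: the scalar is fixed and the grade-1 and grade-2 blades all flip sign, giving 5/2*e1 + 1/6*e2 - 7/4*e12; translating back:
Answer: 5/2*i + 1/6*j - 7/4*k


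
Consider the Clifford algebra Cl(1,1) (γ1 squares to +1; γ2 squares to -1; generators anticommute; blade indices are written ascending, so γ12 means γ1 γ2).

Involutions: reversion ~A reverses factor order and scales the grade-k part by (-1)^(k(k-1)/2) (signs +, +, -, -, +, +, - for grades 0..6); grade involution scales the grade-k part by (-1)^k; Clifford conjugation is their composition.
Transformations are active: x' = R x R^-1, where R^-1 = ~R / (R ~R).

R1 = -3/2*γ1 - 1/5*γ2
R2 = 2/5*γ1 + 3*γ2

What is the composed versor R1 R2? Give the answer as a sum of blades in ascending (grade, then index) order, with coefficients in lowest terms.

Distribute over the terms of R1 (each basis-blade product reordered to ascending indices, repeated generators contracted through their squares):
(-3/2*γ1) R2 = -3/5 - 9/2*γ12
(-1/5*γ2) R2 = 3/5 + 2/25*γ12
Summing the partial products and collecting blades:
Answer: -221/50*γ12


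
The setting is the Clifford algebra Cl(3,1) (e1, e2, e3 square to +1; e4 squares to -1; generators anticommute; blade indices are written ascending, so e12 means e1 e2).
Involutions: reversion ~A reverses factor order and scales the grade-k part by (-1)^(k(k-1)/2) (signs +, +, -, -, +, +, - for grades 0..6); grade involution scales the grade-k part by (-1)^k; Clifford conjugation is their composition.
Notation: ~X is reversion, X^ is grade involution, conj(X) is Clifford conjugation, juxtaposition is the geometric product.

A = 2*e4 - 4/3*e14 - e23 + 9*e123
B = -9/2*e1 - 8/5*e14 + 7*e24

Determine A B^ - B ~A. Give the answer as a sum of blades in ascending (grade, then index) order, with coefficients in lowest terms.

first term: 32/15 - 16/5*e1 + 14*e2 + 6*e4 - 28/3*e12 - 9*e14 + 81/2*e23 + 7*e34 - 9/2*e123 - 63*e134 - 72/5*e234 + 8/5*e1234
second term: -32/15 + 16/5*e1 - 14*e2 - 6*e4 - 28/3*e12 - 9*e14 + 81/2*e23 + 7*e34 - 9/2*e123 - 63*e134 - 72/5*e234 - 8/5*e1234
Answer: 64/15 - 32/5*e1 + 28*e2 + 12*e4 + 16/5*e1234


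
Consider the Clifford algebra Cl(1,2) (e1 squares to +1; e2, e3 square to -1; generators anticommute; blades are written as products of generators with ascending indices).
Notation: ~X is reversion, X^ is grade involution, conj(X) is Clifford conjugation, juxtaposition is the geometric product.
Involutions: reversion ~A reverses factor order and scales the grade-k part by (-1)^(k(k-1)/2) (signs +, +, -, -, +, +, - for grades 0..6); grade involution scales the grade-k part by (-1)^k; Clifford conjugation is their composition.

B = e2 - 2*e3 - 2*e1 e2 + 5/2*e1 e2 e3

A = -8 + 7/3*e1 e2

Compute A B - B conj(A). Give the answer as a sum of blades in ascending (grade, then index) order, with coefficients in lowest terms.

first term: -14/3 - 7/3*e1 - 8*e2 + 131/6*e3 + 16*e1 e2 - 74/3*e1 e2 e3
second term: 14/3 - 7/3*e1 - 8*e2 + 61/6*e3 + 16*e1 e2 - 46/3*e1 e2 e3
Answer: -28/3 + 35/3*e3 - 28/3*e1 e2 e3


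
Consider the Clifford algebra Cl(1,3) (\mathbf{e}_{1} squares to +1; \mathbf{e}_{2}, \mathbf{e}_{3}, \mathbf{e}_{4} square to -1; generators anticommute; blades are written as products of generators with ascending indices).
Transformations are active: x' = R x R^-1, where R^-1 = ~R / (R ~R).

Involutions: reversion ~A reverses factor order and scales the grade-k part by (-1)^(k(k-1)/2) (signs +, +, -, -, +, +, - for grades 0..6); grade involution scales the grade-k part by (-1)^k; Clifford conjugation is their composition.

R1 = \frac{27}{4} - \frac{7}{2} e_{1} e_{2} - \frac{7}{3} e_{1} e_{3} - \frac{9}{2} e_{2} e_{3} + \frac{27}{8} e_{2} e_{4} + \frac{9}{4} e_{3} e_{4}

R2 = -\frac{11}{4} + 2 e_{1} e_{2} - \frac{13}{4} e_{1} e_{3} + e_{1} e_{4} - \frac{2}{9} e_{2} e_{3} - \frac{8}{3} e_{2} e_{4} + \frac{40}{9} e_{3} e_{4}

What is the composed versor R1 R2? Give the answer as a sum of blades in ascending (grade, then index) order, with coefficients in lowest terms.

Distribute over the terms of R1 (each basis-blade product reordered to ascending indices, repeated generators contracted through their squares):
(\frac{27}{4}) R2 = -\frac{297}{16} + \frac{27}{2} e_{1} e_{2} - \frac{351}{16} e_{1} e_{3} + \frac{27}{4} e_{1} e_{4} - \frac{3}{2} e_{2} e_{3} - 18 e_{2} e_{4} + 30 e_{3} e_{4}
(-\frac{7}{2} e_{1} e_{2}) R2 = -7 + \frac{77}{8} e_{1} e_{2} - \frac{7}{9} e_{1} e_{3} - \frac{28}{3} e_{1} e_{4} - \frac{91}{8} e_{2} e_{3} + \frac{7}{2} e_{2} e_{4} - \frac{140}{9} e_{1} e_{2} e_{3} e_{4}
(-\frac{7}{3} e_{1} e_{3}) R2 = \frac{91}{12} + \frac{14}{27} e_{1} e_{2} + \frac{77}{12} e_{1} e_{3} + \frac{280}{27} e_{1} e_{4} - \frac{14}{3} e_{2} e_{3} + \frac{7}{3} e_{3} e_{4} - \frac{56}{9} e_{1} e_{2} e_{3} e_{4}
(-\frac{9}{2} e_{2} e_{3}) R2 = -1 - \frac{117}{8} e_{1} e_{2} - 9 e_{1} e_{3} + \frac{99}{8} e_{2} e_{3} + 20 e_{2} e_{4} + 12 e_{3} e_{4} - \frac{9}{2} e_{1} e_{2} e_{3} e_{4}
(\frac{27}{8} e_{2} e_{4}) R2 = 9 - \frac{27}{8} e_{1} e_{2} + \frac{27}{4} e_{1} e_{4} + 15 e_{2} e_{3} - \frac{297}{32} e_{2} e_{4} + \frac{3}{4} e_{3} e_{4} + \frac{351}{32} e_{1} e_{2} e_{3} e_{4}
(\frac{9}{4} e_{3} e_{4}) R2 = -10 - \frac{9}{4} e_{1} e_{3} - \frac{117}{16} e_{1} e_{4} + 6 e_{2} e_{3} - \frac{1}{2} e_{2} e_{4} - \frac{99}{16} e_{3} e_{4} + \frac{9}{2} e_{1} e_{2} e_{3} e_{4}
Summing the partial products and collecting blades:
Answer: -\frac{959}{48} + \frac{1219}{216} e_{1} e_{2} - \frac{3967}{144} e_{1} e_{3} + \frac{3121}{432} e_{1} e_{4} + \frac{95}{6} e_{2} e_{3} - \frac{137}{32} e_{2} e_{4} + \frac{1867}{48} e_{3} e_{4} - \frac{3113}{288} e_{1} e_{2} e_{3} e_{4}
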